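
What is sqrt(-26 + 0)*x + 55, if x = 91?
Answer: 55 + 91*I*sqrt(26) ≈ 55.0 + 464.01*I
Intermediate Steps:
sqrt(-26 + 0)*x + 55 = sqrt(-26 + 0)*91 + 55 = sqrt(-26)*91 + 55 = (I*sqrt(26))*91 + 55 = 91*I*sqrt(26) + 55 = 55 + 91*I*sqrt(26)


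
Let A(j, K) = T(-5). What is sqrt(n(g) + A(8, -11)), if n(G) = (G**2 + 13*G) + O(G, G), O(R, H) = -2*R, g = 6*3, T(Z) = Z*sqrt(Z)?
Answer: sqrt(522 - 5*I*sqrt(5)) ≈ 22.849 - 0.2447*I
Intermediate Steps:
T(Z) = Z**(3/2)
A(j, K) = -5*I*sqrt(5) (A(j, K) = (-5)**(3/2) = -5*I*sqrt(5))
g = 18
n(G) = G**2 + 11*G (n(G) = (G**2 + 13*G) - 2*G = G**2 + 11*G)
sqrt(n(g) + A(8, -11)) = sqrt(18*(11 + 18) - 5*I*sqrt(5)) = sqrt(18*29 - 5*I*sqrt(5)) = sqrt(522 - 5*I*sqrt(5))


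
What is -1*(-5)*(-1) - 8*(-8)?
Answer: 59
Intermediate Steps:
-1*(-5)*(-1) - 8*(-8) = 5*(-1) + 64 = -5 + 64 = 59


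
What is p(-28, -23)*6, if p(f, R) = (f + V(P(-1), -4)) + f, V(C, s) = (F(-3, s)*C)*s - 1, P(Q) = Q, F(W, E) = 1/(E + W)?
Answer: -2418/7 ≈ -345.43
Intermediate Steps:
V(C, s) = -1 + C*s/(-3 + s) (V(C, s) = (C/(s - 3))*s - 1 = (C/(-3 + s))*s - 1 = C*s/(-3 + s) - 1 = -1 + C*s/(-3 + s))
p(f, R) = -11/7 + 2*f (p(f, R) = (f + (3 - 1*(-4) - 1*(-4))/(-3 - 4)) + f = (f + (3 + 4 + 4)/(-7)) + f = (f - 1/7*11) + f = (f - 11/7) + f = (-11/7 + f) + f = -11/7 + 2*f)
p(-28, -23)*6 = (-11/7 + 2*(-28))*6 = (-11/7 - 56)*6 = -403/7*6 = -2418/7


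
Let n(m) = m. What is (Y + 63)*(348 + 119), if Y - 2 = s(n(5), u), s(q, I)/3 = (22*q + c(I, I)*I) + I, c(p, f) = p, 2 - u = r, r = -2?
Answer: 212485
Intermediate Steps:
u = 4 (u = 2 - 1*(-2) = 2 + 2 = 4)
s(q, I) = 3*I + 3*I² + 66*q (s(q, I) = 3*((22*q + I*I) + I) = 3*((22*q + I²) + I) = 3*((I² + 22*q) + I) = 3*(I + I² + 22*q) = 3*I + 3*I² + 66*q)
Y = 392 (Y = 2 + (3*4 + 3*4² + 66*5) = 2 + (12 + 3*16 + 330) = 2 + (12 + 48 + 330) = 2 + 390 = 392)
(Y + 63)*(348 + 119) = (392 + 63)*(348 + 119) = 455*467 = 212485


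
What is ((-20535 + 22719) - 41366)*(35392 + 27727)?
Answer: -2473128658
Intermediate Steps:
((-20535 + 22719) - 41366)*(35392 + 27727) = (2184 - 41366)*63119 = -39182*63119 = -2473128658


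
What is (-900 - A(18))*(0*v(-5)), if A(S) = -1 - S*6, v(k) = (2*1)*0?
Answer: 0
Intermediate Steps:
v(k) = 0 (v(k) = 2*0 = 0)
A(S) = -1 - 6*S
(-900 - A(18))*(0*v(-5)) = (-900 - (-1 - 6*18))*(0*0) = (-900 - (-1 - 108))*0 = (-900 - 1*(-109))*0 = (-900 + 109)*0 = -791*0 = 0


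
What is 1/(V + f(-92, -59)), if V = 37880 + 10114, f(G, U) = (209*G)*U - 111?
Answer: 1/1182335 ≈ 8.4578e-7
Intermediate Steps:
f(G, U) = -111 + 209*G*U (f(G, U) = 209*G*U - 111 = -111 + 209*G*U)
V = 47994
1/(V + f(-92, -59)) = 1/(47994 + (-111 + 209*(-92)*(-59))) = 1/(47994 + (-111 + 1134452)) = 1/(47994 + 1134341) = 1/1182335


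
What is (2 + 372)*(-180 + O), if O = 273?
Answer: 34782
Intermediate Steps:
(2 + 372)*(-180 + O) = (2 + 372)*(-180 + 273) = 374*93 = 34782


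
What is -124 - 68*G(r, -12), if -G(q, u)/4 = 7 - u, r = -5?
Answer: 5044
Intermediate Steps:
G(q, u) = -28 + 4*u (G(q, u) = -4*(7 - u) = -28 + 4*u)
-124 - 68*G(r, -12) = -124 - 68*(-28 + 4*(-12)) = -124 - 68*(-28 - 48) = -124 - 68*(-76) = -124 + 5168 = 5044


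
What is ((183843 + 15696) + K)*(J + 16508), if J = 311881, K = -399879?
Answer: -65789452260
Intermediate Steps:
((183843 + 15696) + K)*(J + 16508) = ((183843 + 15696) - 399879)*(311881 + 16508) = (199539 - 399879)*328389 = -200340*328389 = -65789452260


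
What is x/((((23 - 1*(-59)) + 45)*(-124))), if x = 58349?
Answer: -58349/15748 ≈ -3.7052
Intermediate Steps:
x/((((23 - 1*(-59)) + 45)*(-124))) = 58349/((((23 - 1*(-59)) + 45)*(-124))) = 58349/((((23 + 59) + 45)*(-124))) = 58349/(((82 + 45)*(-124))) = 58349/((127*(-124))) = 58349/(-15748) = 58349*(-1/15748) = -58349/15748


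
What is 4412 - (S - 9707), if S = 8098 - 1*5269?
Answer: 11290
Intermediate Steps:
S = 2829 (S = 8098 - 5269 = 2829)
4412 - (S - 9707) = 4412 - (2829 - 9707) = 4412 - 1*(-6878) = 4412 + 6878 = 11290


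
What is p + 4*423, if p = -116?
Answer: 1576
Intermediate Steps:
p + 4*423 = -116 + 4*423 = -116 + 1692 = 1576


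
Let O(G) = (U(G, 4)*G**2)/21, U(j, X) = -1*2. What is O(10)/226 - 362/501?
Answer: -101014/132097 ≈ -0.76470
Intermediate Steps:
U(j, X) = -2
O(G) = -2*G**2/21
O(10)/226 - 362/501 = -2/21*10**2/226 - 362/501 = -2/21*100*(1/226) - 362*1/501 = -200/21*1/226 - 362/501 = -100/2373 - 362/501 = -101014/132097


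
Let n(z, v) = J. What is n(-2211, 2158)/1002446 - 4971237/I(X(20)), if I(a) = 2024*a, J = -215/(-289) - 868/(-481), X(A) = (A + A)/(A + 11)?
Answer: -10737423242656306269/5640848168246720 ≈ -1903.5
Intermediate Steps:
X(A) = 2*A/(11 + A) (X(A) = (2*A)/(11 + A) = 2*A/(11 + A))
J = 354267/139009 (J = -215*(-1/289) - 868*(-1/481) = 215/289 + 868/481 = 354267/139009 ≈ 2.5485)
n(z, v) = 354267/139009
n(-2211, 2158)/1002446 - 4971237/I(X(20)) = (354267/139009)/1002446 - 4971237/(2024*(2*20/(11 + 20))) = (354267/139009)*(1/1002446) - 4971237/(2024*(2*20/31)) = 354267/139349016014 - 4971237/(2024*(2*20*(1/31))) = 354267/139349016014 - 4971237/(2024*(40/31)) = 354267/139349016014 - 4971237/80960/31 = 354267/139349016014 - 4971237*31/80960 = 354267/139349016014 - 154108347/80960 = -10737423242656306269/5640848168246720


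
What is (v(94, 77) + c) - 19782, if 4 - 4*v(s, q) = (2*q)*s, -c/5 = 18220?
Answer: -114500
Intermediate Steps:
c = -91100 (c = -5*18220 = -91100)
v(s, q) = 1 - q*s/2 (v(s, q) = 1 - 2*q*s/4 = 1 - q*s/2)
(v(94, 77) + c) - 19782 = ((1 - 1/2*77*94) - 91100) - 19782 = ((1 - 3619) - 91100) - 19782 = (-3618 - 91100) - 19782 = -94718 - 19782 = -114500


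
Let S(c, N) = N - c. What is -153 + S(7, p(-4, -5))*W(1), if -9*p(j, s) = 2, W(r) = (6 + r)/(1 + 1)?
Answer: -3209/18 ≈ -178.28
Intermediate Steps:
W(r) = 3 + r/2 (W(r) = (6 + r)/2 = (6 + r)*(1/2) = 3 + r/2)
p(j, s) = -2/9 (p(j, s) = -1/9*2 = -2/9)
-153 + S(7, p(-4, -5))*W(1) = -153 + (-2/9 - 1*7)*(3 + (1/2)*1) = -153 + (-2/9 - 7)*(3 + 1/2) = -153 - 65/9*7/2 = -153 - 455/18 = -3209/18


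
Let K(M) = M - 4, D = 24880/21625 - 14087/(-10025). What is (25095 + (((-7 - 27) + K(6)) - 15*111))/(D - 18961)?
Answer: -20289868175/16440051949 ≈ -1.2342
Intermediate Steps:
D = 4432427/1734325 (D = 24880*(1/21625) - 14087*(-1/10025) = 4976/4325 + 14087/10025 = 4432427/1734325 ≈ 2.5557)
K(M) = -4 + M
(25095 + (((-7 - 27) + K(6)) - 15*111))/(D - 18961) = (25095 + (((-7 - 27) + (-4 + 6)) - 15*111))/(4432427/1734325 - 18961) = (25095 + ((-34 + 2) - 1665))/(-32880103898/1734325) = (25095 + (-32 - 1665))*(-1734325/32880103898) = (25095 - 1697)*(-1734325/32880103898) = 23398*(-1734325/32880103898) = -20289868175/16440051949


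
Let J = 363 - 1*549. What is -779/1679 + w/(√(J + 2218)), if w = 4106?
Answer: -779/1679 + 2053*√127/254 ≈ 90.623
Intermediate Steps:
J = -186 (J = 363 - 549 = -186)
-779/1679 + w/(√(J + 2218)) = -779/1679 + 4106/(√(-186 + 2218)) = -779*1/1679 + 4106/(√2032) = -779/1679 + 4106/((4*√127)) = -779/1679 + 4106*(√127/508) = -779/1679 + 2053*√127/254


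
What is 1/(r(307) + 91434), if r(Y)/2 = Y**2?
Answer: 1/279932 ≈ 3.5723e-6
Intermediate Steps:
r(Y) = 2*Y**2
1/(r(307) + 91434) = 1/(2*307**2 + 91434) = 1/(2*94249 + 91434) = 1/(188498 + 91434) = 1/279932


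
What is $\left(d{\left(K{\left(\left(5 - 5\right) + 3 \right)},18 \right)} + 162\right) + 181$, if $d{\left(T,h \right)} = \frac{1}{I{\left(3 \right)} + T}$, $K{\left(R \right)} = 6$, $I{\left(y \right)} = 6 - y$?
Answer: $\frac{3088}{9} \approx 343.11$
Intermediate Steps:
$d{\left(T,h \right)} = \frac{1}{3 + T}$ ($d{\left(T,h \right)} = \frac{1}{\left(6 - 3\right) + T} = \frac{1}{3 + T}$)
$\left(d{\left(K{\left(\left(5 - 5\right) + 3 \right)},18 \right)} + 162\right) + 181 = \left(\frac{1}{3 + 6} + 162\right) + 181 = \left(\frac{1}{9} + 162\right) + 181 = \frac{1459}{9} + 181 = \frac{3088}{9}$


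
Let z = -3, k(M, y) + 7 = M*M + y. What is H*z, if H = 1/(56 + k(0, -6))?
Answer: -3/43 ≈ -0.069767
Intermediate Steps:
k(M, y) = -7 + y + M**2 (k(M, y) = -7 + (M*M + y) = -7 + (M**2 + y) = -7 + (y + M**2) = -7 + y + M**2)
H = 1/43 (H = 1/(56 + (-7 - 6 + 0**2)) = 1/(56 + (-7 - 6 + 0)) = 1/(56 - 13) = 1/43 ≈ 0.023256)
H*z = (1/43)*(-3) = -3/43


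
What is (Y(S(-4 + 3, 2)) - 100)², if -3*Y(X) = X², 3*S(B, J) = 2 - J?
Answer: 10000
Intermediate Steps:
S(B, J) = ⅔ - J/3 (S(B, J) = (2 - J)/3 = ⅔ - J/3)
Y(X) = -X²/3
(Y(S(-4 + 3, 2)) - 100)² = (-(⅔ - ⅓*2)²/3 - 100)² = (-(⅔ - ⅔)²/3 - 100)² = (-⅓*0² - 100)² = (-⅓*0 - 100)² = (0 - 100)² = (-100)² = 10000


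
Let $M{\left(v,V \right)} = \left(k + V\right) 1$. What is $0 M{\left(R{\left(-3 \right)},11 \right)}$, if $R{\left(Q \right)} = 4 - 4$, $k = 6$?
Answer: $0$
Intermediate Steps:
$R{\left(Q \right)} = 0$
$M{\left(v,V \right)} = 6 + V$ ($M{\left(v,V \right)} = \left(6 + V\right) 1 = 6 + V$)
$0 M{\left(R{\left(-3 \right)},11 \right)} = 0 \left(6 + 11\right) = 0 \cdot 17 = 0$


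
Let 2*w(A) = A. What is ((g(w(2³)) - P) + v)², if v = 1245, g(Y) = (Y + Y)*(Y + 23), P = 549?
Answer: 831744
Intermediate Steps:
w(A) = A/2
g(Y) = 2*Y*(23 + Y) (g(Y) = (2*Y)*(23 + Y) = 2*Y*(23 + Y))
((g(w(2³)) - P) + v)² = ((2*((½)*2³)*(23 + (½)*2³) - 1*549) + 1245)² = ((2*((½)*8)*(23 + (½)*8) - 549) + 1245)² = ((2*4*(23 + 4) - 549) + 1245)² = ((2*4*27 - 549) + 1245)² = ((216 - 549) + 1245)² = (-333 + 1245)² = 912² = 831744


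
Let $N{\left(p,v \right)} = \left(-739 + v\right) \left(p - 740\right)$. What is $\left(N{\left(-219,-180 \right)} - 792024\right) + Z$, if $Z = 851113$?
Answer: $940410$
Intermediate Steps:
$N{\left(p,v \right)} = \left(-740 + p\right) \left(-739 + v\right)$ ($N{\left(p,v \right)} = \left(-739 + v\right) \left(-740 + p\right) = \left(-740 + p\right) \left(-739 + v\right)$)
$\left(N{\left(-219,-180 \right)} - 792024\right) + Z = \left(\left(546860 - -133200 - -161841 - -39420\right) - 792024\right) + 851113 = \left(\left(546860 + 133200 + 161841 + 39420\right) - 792024\right) + 851113 = \left(881321 - 792024\right) + 851113 = 89297 + 851113 = 940410$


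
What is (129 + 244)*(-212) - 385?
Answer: -79461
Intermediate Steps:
(129 + 244)*(-212) - 385 = 373*(-212) - 385 = -79076 - 385 = -79461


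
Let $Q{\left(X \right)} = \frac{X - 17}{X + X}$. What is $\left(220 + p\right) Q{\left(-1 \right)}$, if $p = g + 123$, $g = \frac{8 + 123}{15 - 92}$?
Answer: $\frac{236520}{77} \approx 3071.7$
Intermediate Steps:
$g = - \frac{131}{77}$ ($g = \frac{131}{-77} = 131 \left(- \frac{1}{77}\right) = - \frac{131}{77} \approx -1.7013$)
$Q{\left(X \right)} = \frac{-17 + X}{2 X}$
$p = \frac{9340}{77}$ ($p = - \frac{131}{77} + 123 = \frac{9340}{77} \approx 121.3$)
$\left(220 + p\right) Q{\left(-1 \right)} = \left(220 + \frac{9340}{77}\right) \frac{-17 - 1}{2 \left(-1\right)} = \frac{26280 \cdot \frac{1}{2} \left(-1\right) \left(-18\right)}{77} = \frac{26280}{77} \cdot 9 = \frac{236520}{77}$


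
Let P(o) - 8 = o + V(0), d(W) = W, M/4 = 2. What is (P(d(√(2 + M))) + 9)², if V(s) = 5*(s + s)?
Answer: (17 + √10)² ≈ 406.52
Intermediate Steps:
M = 8 (M = 4*2 = 8)
V(s) = 10*s (V(s) = 5*(2*s) = 10*s)
P(o) = 8 + o (P(o) = 8 + (o + 10*0) = 8 + (o + 0) = 8 + o)
(P(d(√(2 + M))) + 9)² = ((8 + √(2 + 8)) + 9)² = ((8 + √10) + 9)² = (17 + √10)²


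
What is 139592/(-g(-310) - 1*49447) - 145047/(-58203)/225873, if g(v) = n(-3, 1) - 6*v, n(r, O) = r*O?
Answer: -76464035949640/28102805374149 ≈ -2.7209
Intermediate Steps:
n(r, O) = O*r
g(v) = -3 - 6*v (g(v) = 1*(-3) - 6*v = -3 - 6*v)
139592/(-g(-310) - 1*49447) - 145047/(-58203)/225873 = 139592/(-(-3 - 6*(-310)) - 1*49447) - 145047/(-58203)/225873 = 139592/(-(-3 + 1860) - 49447) - 145047*(-1/58203)*(1/225873) = 139592/(-1*1857 - 49447) + (48349/19401)*(1/225873) = 139592/(-1857 - 49447) + 48349/4382162073 = 139592/(-51304) + 48349/4382162073 = 139592*(-1/51304) + 48349/4382162073 = -17449/6413 + 48349/4382162073 = -76464035949640/28102805374149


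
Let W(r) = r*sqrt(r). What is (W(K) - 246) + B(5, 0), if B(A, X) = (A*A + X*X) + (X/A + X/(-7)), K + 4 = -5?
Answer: -221 - 27*I ≈ -221.0 - 27.0*I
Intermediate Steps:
K = -9 (K = -4 - 5 = -9)
W(r) = r**(3/2)
B(A, X) = A**2 + X**2 - X/7 + X/A (B(A, X) = (A**2 + X**2) + (X/A + X*(-1/7)) = (A**2 + X**2) + (X/A - X/7) = (A**2 + X**2) + (-X/7 + X/A) = A**2 + X**2 - X/7 + X/A)
(W(K) - 246) + B(5, 0) = ((-9)**(3/2) - 246) + (5**2 + 0**2 - 1/7*0 + 0/5) = (-27*I - 246) + (25 + 0 + 0 + 0*(1/5)) = (-246 - 27*I) + (25 + 0 + 0 + 0) = (-246 - 27*I) + 25 = -221 - 27*I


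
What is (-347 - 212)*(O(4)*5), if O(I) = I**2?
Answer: -44720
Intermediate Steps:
(-347 - 212)*(O(4)*5) = (-347 - 212)*(4**2*5) = -8944*5 = -559*80 = -44720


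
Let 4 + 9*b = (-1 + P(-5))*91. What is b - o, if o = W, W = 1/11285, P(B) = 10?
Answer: 9197266/101565 ≈ 90.555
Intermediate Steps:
W = 1/11285 ≈ 8.8613e-5
o = 1/11285 ≈ 8.8613e-5
b = 815/9 (b = -4/9 + ((-1 + 10)*91)/9 = -4/9 + (9*91)/9 = -4/9 + (⅑)*819 = -4/9 + 91 = 815/9 ≈ 90.556)
b - o = 815/9 - 1*1/11285 = 815/9 - 1/11285 = 9197266/101565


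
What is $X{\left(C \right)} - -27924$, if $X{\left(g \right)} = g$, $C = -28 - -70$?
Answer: $27966$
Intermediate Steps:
$C = 42$ ($C = -28 + 70 = 42$)
$X{\left(C \right)} - -27924 = 42 - -27924 = 42 + 27924 = 27966$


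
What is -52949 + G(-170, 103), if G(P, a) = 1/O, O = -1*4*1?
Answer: -211797/4 ≈ -52949.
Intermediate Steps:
O = -4 (O = -4*1 = -4)
G(P, a) = -¼ (G(P, a) = 1/(-4) = -¼)
-52949 + G(-170, 103) = -52949 - ¼ = -211797/4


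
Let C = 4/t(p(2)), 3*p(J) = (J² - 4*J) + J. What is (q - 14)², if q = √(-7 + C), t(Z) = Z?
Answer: (14 - I*√13)² ≈ 183.0 - 100.96*I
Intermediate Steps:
p(J) = -J + J²/3 (p(J) = ((J² - 4*J) + J)/3 = (J² - 3*J)/3 = -J + J²/3)
C = -6 (C = 4/(((⅓)*2*(-3 + 2))) = 4/(((⅓)*2*(-1))) = 4/(-⅔) = 4*(-3/2) = -6)
q = I*√13 (q = √(-7 - 6) = √(-13) = I*√13 ≈ 3.6056*I)
(q - 14)² = (I*√13 - 14)² = (-14 + I*√13)²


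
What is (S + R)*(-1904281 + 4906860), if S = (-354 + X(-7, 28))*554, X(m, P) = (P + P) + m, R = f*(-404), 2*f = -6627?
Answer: 3512068615036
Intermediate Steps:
f = -6627/2 (f = (1/2)*(-6627) = -6627/2 ≈ -3313.5)
R = 1338654 (R = -6627/2*(-404) = 1338654)
X(m, P) = m + 2*P (X(m, P) = 2*P + m = m + 2*P)
S = -168970 (S = (-354 + (-7 + 2*28))*554 = (-354 + (-7 + 56))*554 = (-354 + 49)*554 = -305*554 = -168970)
(S + R)*(-1904281 + 4906860) = (-168970 + 1338654)*(-1904281 + 4906860) = 1169684*3002579 = 3512068615036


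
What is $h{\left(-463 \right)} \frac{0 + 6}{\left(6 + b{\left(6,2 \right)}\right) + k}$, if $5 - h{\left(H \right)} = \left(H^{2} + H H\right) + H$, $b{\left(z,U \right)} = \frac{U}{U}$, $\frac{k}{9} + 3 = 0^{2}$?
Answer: $128481$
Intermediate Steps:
$k = -27$ ($k = -27 + 9 \cdot 0^{2} = -27 + 9 \cdot 0 = -27 + 0 = -27$)
$b{\left(z,U \right)} = 1$
$h{\left(H \right)} = 5 - H - 2 H^{2}$ ($h{\left(H \right)} = 5 - \left(\left(H^{2} + H H\right) + H\right) = 5 - \left(\left(H^{2} + H^{2}\right) + H\right) = 5 - \left(2 H^{2} + H\right) = 5 - \left(H + 2 H^{2}\right) = 5 - H - 2 H^{2}$)
$h{\left(-463 \right)} \frac{0 + 6}{\left(6 + b{\left(6,2 \right)}\right) + k} = \left(5 - -463 - 2 \left(-463\right)^{2}\right) \frac{0 + 6}{\left(6 + 1\right) - 27} = \left(5 + 463 - 428738\right) \frac{6}{7 - 27} = \left(5 + 463 - 428738\right) \frac{6}{-20} = - 428270 \cdot 6 \left(- \frac{1}{20}\right) = \left(-428270\right) \left(- \frac{3}{10}\right) = 128481$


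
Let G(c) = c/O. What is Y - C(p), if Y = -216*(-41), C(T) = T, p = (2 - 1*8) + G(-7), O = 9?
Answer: 79765/9 ≈ 8862.8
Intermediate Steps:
G(c) = c/9
p = -61/9 (p = (2 - 1*8) + (1/9)*(-7) = (2 - 8) - 7/9 = -6 - 7/9 = -61/9 ≈ -6.7778)
Y = 8856
Y - C(p) = 8856 - 1*(-61/9) = 8856 + 61/9 = 79765/9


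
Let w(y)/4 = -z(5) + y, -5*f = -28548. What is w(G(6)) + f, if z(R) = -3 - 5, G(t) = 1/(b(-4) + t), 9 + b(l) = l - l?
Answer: 86104/15 ≈ 5740.3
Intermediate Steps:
b(l) = -9 (b(l) = -9 + (l - l) = -9 + 0 = -9)
f = 28548/5 (f = -⅕*(-28548) = 28548/5 ≈ 5709.6)
G(t) = 1/(-9 + t)
z(R) = -8
w(y) = 32 + 4*y (w(y) = 4*(-1*(-8) + y) = 4*(8 + y) = 32 + 4*y)
w(G(6)) + f = (32 + 4/(-9 + 6)) + 28548/5 = (32 + 4/(-3)) + 28548/5 = (32 + 4*(-⅓)) + 28548/5 = (32 - 4/3) + 28548/5 = 92/3 + 28548/5 = 86104/15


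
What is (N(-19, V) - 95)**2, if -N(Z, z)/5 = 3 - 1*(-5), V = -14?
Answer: 18225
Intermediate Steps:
N(Z, z) = -40 (N(Z, z) = -5*(3 - 1*(-5)) = -5*(3 + 5) = -5*8 = -40)
(N(-19, V) - 95)**2 = (-40 - 95)**2 = (-135)**2 = 18225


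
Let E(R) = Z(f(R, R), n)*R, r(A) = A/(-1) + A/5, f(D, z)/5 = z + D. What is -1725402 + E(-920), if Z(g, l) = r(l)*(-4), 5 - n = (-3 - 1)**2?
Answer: -1693018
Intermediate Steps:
f(D, z) = 5*D + 5*z (f(D, z) = 5*(z + D) = 5*(D + z) = 5*D + 5*z)
r(A) = -4*A/5 (r(A) = A*(-1) + A*(1/5) = -A + A/5 = -4*A/5)
n = -11 (n = 5 - (-3 - 1)**2 = 5 - 1*(-4)**2 = 5 - 1*16 = 5 - 16 = -11)
Z(g, l) = 16*l/5 (Z(g, l) = -4*l/5*(-4) = 16*l/5)
E(R) = -176*R/5 (E(R) = ((16/5)*(-11))*R = -176*R/5)
-1725402 + E(-920) = -1725402 - 176/5*(-920) = -1725402 + 32384 = -1693018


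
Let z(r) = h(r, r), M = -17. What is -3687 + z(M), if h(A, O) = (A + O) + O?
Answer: -3738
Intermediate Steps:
h(A, O) = A + 2*O
z(r) = 3*r (z(r) = r + 2*r = 3*r)
-3687 + z(M) = -3687 + 3*(-17) = -3687 - 51 = -3738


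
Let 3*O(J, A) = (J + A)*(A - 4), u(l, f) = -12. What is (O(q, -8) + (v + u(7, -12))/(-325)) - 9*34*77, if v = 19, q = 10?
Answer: -7660257/325 ≈ -23570.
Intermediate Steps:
O(J, A) = (-4 + A)*(A + J)/3 (O(J, A) = ((J + A)*(A - 4))/3 = ((A + J)*(-4 + A))/3 = ((-4 + A)*(A + J))/3 = (-4 + A)*(A + J)/3)
(O(q, -8) + (v + u(7, -12))/(-325)) - 9*34*77 = ((-4/3*(-8) - 4/3*10 + (⅓)*(-8)² + (⅓)*(-8)*10) + (19 - 12)/(-325)) - 9*34*77 = ((32/3 - 40/3 + (⅓)*64 - 80/3) + 7*(-1/325)) - 306*77 = ((32/3 - 40/3 + 64/3 - 80/3) - 7/325) - 23562 = (-8 - 7/325) - 23562 = -2607/325 - 23562 = -7660257/325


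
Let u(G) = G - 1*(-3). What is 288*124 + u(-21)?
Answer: 35694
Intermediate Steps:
u(G) = 3 + G (u(G) = G + 3 = 3 + G)
288*124 + u(-21) = 288*124 + (3 - 21) = 35712 - 18 = 35694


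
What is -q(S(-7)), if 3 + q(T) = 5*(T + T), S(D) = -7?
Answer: 73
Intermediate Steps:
q(T) = -3 + 10*T (q(T) = -3 + 5*(T + T) = -3 + 5*(2*T) = -3 + 10*T)
-q(S(-7)) = -(-3 + 10*(-7)) = -(-3 - 70) = -1*(-73) = 73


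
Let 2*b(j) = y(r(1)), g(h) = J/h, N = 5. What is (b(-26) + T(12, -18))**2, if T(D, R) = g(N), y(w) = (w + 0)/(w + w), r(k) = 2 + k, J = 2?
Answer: 169/400 ≈ 0.42250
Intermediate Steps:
y(w) = 1/2 (y(w) = w/((2*w)) = w*(1/(2*w)) = 1/2)
g(h) = 2/h
T(D, R) = 2/5
b(j) = 1/4 (b(j) = (1/2)*(1/2) = 1/4)
(b(-26) + T(12, -18))**2 = (1/4 + 2/5)**2 = (13/20)**2 = 169/400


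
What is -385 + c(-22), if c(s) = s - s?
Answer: -385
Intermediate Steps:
c(s) = 0
-385 + c(-22) = -385 + 0 = -385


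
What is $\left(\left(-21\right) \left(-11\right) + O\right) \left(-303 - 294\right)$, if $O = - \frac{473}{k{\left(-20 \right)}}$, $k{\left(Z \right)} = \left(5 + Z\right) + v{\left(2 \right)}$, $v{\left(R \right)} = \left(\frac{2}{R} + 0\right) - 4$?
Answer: $- \frac{921569}{6} \approx -1.5359 \cdot 10^{5}$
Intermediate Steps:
$v{\left(R \right)} = -4 + \frac{2}{R}$ ($v{\left(R \right)} = \frac{2}{R} - 4 = -4 + \frac{2}{R}$)
$k{\left(Z \right)} = 2 + Z$ ($k{\left(Z \right)} = \left(5 + Z\right) - \left(4 - \frac{2}{2}\right) = \left(5 + Z\right) + \left(-4 + 2 \cdot \frac{1}{2}\right) = \left(5 + Z\right) + \left(-4 + 1\right) = \left(5 + Z\right) - 3 = 2 + Z$)
$O = \frac{473}{18}$ ($O = - \frac{473}{2 - 20} = - \frac{473}{-18} = \left(-473\right) \left(- \frac{1}{18}\right) = \frac{473}{18} \approx 26.278$)
$\left(\left(-21\right) \left(-11\right) + O\right) \left(-303 - 294\right) = \left(\left(-21\right) \left(-11\right) + \frac{473}{18}\right) \left(-303 - 294\right) = \left(231 + \frac{473}{18}\right) \left(-597\right) = \frac{4631}{18} \left(-597\right) = - \frac{921569}{6}$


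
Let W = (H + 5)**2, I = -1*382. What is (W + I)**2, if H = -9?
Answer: 133956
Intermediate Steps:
I = -382
W = 16 (W = (-9 + 5)**2 = (-4)**2 = 16)
(W + I)**2 = (16 - 382)**2 = (-366)**2 = 133956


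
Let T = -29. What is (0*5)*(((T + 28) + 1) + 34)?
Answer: 0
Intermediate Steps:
(0*5)*(((T + 28) + 1) + 34) = (0*5)*(((-29 + 28) + 1) + 34) = 0*((-1 + 1) + 34) = 0*(0 + 34) = 0*34 = 0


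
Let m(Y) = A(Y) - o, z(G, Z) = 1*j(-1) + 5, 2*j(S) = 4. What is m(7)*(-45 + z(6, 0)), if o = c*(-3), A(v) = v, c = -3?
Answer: 76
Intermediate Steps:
j(S) = 2 (j(S) = (½)*4 = 2)
z(G, Z) = 7 (z(G, Z) = 1*2 + 5 = 2 + 5 = 7)
o = 9 (o = -3*(-3) = 9)
m(Y) = -9 + Y (m(Y) = Y - 1*9 = Y - 9 = -9 + Y)
m(7)*(-45 + z(6, 0)) = (-9 + 7)*(-45 + 7) = -2*(-38) = 76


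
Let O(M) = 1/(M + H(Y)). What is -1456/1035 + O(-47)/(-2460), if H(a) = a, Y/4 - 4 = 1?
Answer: -2149033/1527660 ≈ -1.4067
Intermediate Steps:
Y = 20 (Y = 16 + 4*1 = 16 + 4 = 20)
O(M) = 1/(20 + M) (O(M) = 1/(M + 20) = 1/(20 + M))
-1456/1035 + O(-47)/(-2460) = -1456/1035 + 1/((20 - 47)*(-2460)) = -1456*1/1035 - 1/2460/(-27) = -1456/1035 - 1/27*(-1/2460) = -1456/1035 + 1/66420 = -2149033/1527660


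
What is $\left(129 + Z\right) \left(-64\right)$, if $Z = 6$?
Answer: $-8640$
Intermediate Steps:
$\left(129 + Z\right) \left(-64\right) = \left(129 + 6\right) \left(-64\right) = 135 \left(-64\right) = -8640$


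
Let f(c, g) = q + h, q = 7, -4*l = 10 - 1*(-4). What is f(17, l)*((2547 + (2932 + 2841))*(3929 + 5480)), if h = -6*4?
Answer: -1330808960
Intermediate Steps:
h = -24
l = -7/2 (l = -(10 - 1*(-4))/4 = -(10 + 4)/4 = -¼*14 = -7/2 ≈ -3.5000)
f(c, g) = -17 (f(c, g) = 7 - 24 = -17)
f(17, l)*((2547 + (2932 + 2841))*(3929 + 5480)) = -17*(2547 + (2932 + 2841))*(3929 + 5480) = -17*(2547 + 5773)*9409 = -141440*9409 = -17*78282880 = -1330808960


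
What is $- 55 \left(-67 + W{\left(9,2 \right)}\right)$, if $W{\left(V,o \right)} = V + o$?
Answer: $3080$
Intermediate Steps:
$- 55 \left(-67 + W{\left(9,2 \right)}\right) = - 55 \left(-67 + \left(9 + 2\right)\right) = - 55 \left(-67 + 11\right) = \left(-55\right) \left(-56\right) = 3080$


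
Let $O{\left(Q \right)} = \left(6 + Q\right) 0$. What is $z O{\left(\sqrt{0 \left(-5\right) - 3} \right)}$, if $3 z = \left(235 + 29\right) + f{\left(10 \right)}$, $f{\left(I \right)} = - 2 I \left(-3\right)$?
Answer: $0$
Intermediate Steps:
$f{\left(I \right)} = 6 I$
$z = 108$ ($z = \frac{\left(235 + 29\right) + 6 \cdot 10}{3} = \frac{264 + 60}{3} = \frac{1}{3} \cdot 324 = 108$)
$O{\left(Q \right)} = 0$
$z O{\left(\sqrt{0 \left(-5\right) - 3} \right)} = 108 \cdot 0 = 0$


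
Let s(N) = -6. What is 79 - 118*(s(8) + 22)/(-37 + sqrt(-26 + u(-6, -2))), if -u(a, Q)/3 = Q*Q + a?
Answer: 179587/1389 + 3776*I*sqrt(5)/1389 ≈ 129.29 + 6.0788*I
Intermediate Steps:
u(a, Q) = -3*a - 3*Q**2 (u(a, Q) = -3*(Q*Q + a) = -3*(Q**2 + a) = -3*(a + Q**2) = -3*a - 3*Q**2)
79 - 118*(s(8) + 22)/(-37 + sqrt(-26 + u(-6, -2))) = 79 - 118*(-6 + 22)/(-37 + sqrt(-26 + (-3*(-6) - 3*(-2)**2))) = 79 - 1888/(-37 + sqrt(-26 + (18 - 3*4))) = 79 - 1888/(-37 + sqrt(-26 + (18 - 12))) = 79 - 1888/(-37 + sqrt(-26 + 6)) = 79 - 1888/(-37 + sqrt(-20)) = 79 - 1888/(-37 + 2*I*sqrt(5))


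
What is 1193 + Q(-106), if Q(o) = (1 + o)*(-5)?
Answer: 1718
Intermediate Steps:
Q(o) = -5 - 5*o
1193 + Q(-106) = 1193 + (-5 - 5*(-106)) = 1193 + (-5 + 530) = 1193 + 525 = 1718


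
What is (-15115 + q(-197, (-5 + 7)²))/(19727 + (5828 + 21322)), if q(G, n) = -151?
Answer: -15266/46877 ≈ -0.32566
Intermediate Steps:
(-15115 + q(-197, (-5 + 7)²))/(19727 + (5828 + 21322)) = (-15115 - 151)/(19727 + (5828 + 21322)) = -15266/(19727 + 27150) = -15266/46877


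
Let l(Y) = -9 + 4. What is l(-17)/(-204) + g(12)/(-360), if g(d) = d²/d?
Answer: -3/340 ≈ -0.0088235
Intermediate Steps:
l(Y) = -5
g(d) = d
l(-17)/(-204) + g(12)/(-360) = -5/(-204) + 12/(-360) = -5*(-1/204) + 12*(-1/360) = 5/204 - 1/30 = -3/340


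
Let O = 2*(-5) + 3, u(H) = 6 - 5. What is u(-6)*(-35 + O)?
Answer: -42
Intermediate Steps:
u(H) = 1
O = -7 (O = -10 + 3 = -7)
u(-6)*(-35 + O) = 1*(-35 - 7) = 1*(-42) = -42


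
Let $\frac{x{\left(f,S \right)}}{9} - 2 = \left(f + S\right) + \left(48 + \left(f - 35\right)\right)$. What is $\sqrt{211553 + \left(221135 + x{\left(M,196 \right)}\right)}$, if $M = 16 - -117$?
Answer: $\sqrt{436981} \approx 661.04$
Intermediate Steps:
$M = 133$ ($M = 16 + 117 = 133$)
$x{\left(f,S \right)} = 135 + 9 S + 18 f$ ($x{\left(f,S \right)} = 18 + 9 \left(\left(f + S\right) + \left(48 + \left(f - 35\right)\right)\right) = 18 + 9 \left(\left(S + f\right) + \left(48 + \left(-35 + f\right)\right)\right) = 18 + 9 \left(\left(S + f\right) + \left(13 + f\right)\right) = 18 + 9 \left(13 + S + 2 f\right) = 18 + \left(117 + 9 S + 18 f\right) = 135 + 9 S + 18 f$)
$\sqrt{211553 + \left(221135 + x{\left(M,196 \right)}\right)} = \sqrt{211553 + \left(221135 + \left(135 + 9 \cdot 196 + 18 \cdot 133\right)\right)} = \sqrt{211553 + \left(221135 + \left(135 + 1764 + 2394\right)\right)} = \sqrt{211553 + \left(221135 + 4293\right)} = \sqrt{211553 + 225428} = \sqrt{436981}$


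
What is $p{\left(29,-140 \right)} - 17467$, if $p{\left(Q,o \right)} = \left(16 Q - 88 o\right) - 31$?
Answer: $-4714$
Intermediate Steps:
$p{\left(Q,o \right)} = -31 - 88 o + 16 Q$ ($p{\left(Q,o \right)} = \left(- 88 o + 16 Q\right) - 31 = -31 - 88 o + 16 Q$)
$p{\left(29,-140 \right)} - 17467 = \left(-31 - -12320 + 16 \cdot 29\right) - 17467 = \left(-31 + 12320 + 464\right) - 17467 = 12753 - 17467 = -4714$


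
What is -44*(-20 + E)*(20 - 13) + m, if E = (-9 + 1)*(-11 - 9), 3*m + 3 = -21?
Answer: -43128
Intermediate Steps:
m = -8 (m = -1 + (1/3)*(-21) = -1 - 7 = -8)
E = 160 (E = -8*(-20) = 160)
-44*(-20 + E)*(20 - 13) + m = -44*(-20 + 160)*(20 - 13) - 8 = -6160*7 - 8 = -44*980 - 8 = -43120 - 8 = -43128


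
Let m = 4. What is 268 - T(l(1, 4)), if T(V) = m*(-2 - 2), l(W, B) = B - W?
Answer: 284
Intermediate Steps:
T(V) = -16 (T(V) = 4*(-2 - 2) = 4*(-4) = -16)
268 - T(l(1, 4)) = 268 - 1*(-16) = 268 + 16 = 284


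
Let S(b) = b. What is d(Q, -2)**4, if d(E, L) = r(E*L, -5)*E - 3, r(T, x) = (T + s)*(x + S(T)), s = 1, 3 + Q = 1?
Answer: 2401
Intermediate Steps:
Q = -2 (Q = -3 + 1 = -2)
r(T, x) = (1 + T)*(T + x) (r(T, x) = (T + 1)*(x + T) = (1 + T)*(T + x))
d(E, L) = -3 + E*(-5 + E**2*L**2 - 4*E*L) (d(E, L) = (E*L - 5 + (E*L)**2 + (E*L)*(-5))*E - 3 = (E*L - 5 + E**2*L**2 - 5*E*L)*E - 3 = (-5 + E**2*L**2 - 4*E*L)*E - 3 = E*(-5 + E**2*L**2 - 4*E*L) - 3 = -3 + E*(-5 + E**2*L**2 - 4*E*L))
d(Q, -2)**4 = (-3 - 2*(-5 + (-2)**2*(-2)**2 - 4*(-2)*(-2)))**4 = (-3 - 2*(-5 + 4*4 - 16))**4 = (-3 - 2*(-5 + 16 - 16))**4 = (-3 - 2*(-5))**4 = (-3 + 10)**4 = 7**4 = 2401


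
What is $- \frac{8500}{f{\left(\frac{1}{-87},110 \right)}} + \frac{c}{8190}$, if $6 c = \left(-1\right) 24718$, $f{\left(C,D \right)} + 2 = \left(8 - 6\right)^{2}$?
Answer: $- \frac{104434859}{24570} \approx -4250.5$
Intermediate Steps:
$f{\left(C,D \right)} = 2$ ($f{\left(C,D \right)} = -2 + \left(8 - 6\right)^{2} = -2 + 2^{2} = -2 + 4 = 2$)
$c = - \frac{12359}{3}$ ($c = \frac{\left(-1\right) 24718}{6} = \frac{1}{6} \left(-24718\right) = - \frac{12359}{3} \approx -4119.7$)
$- \frac{8500}{f{\left(\frac{1}{-87},110 \right)}} + \frac{c}{8190} = - \frac{8500}{2} - \frac{12359}{3 \cdot 8190} = \left(-8500\right) \frac{1}{2} - \frac{12359}{24570} = -4250 - \frac{12359}{24570} = - \frac{104434859}{24570}$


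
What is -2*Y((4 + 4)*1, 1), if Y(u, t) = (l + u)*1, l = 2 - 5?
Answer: -10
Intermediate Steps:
l = -3
Y(u, t) = -3 + u (Y(u, t) = (-3 + u)*1 = -3 + u)
-2*Y((4 + 4)*1, 1) = -2*(-3 + (4 + 4)*1) = -2*(-3 + 8*1) = -2*(-3 + 8) = -2*5 = -10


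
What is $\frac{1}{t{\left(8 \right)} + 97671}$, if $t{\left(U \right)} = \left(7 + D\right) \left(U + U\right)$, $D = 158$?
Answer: $\frac{1}{100311} \approx 9.969 \cdot 10^{-6}$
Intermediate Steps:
$t{\left(U \right)} = 330 U$ ($t{\left(U \right)} = \left(7 + 158\right) \left(U + U\right) = 165 \cdot 2 U = 330 U$)
$\frac{1}{t{\left(8 \right)} + 97671} = \frac{1}{330 \cdot 8 + 97671} = \frac{1}{2640 + 97671} = \frac{1}{100311}$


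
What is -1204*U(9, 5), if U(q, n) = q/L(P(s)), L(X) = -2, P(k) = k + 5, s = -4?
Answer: 5418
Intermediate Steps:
P(k) = 5 + k
U(q, n) = -q/2 (U(q, n) = q/(-2) = q*(-1/2) = -q/2)
-1204*U(9, 5) = -(-602)*9 = -1204*(-9/2) = 5418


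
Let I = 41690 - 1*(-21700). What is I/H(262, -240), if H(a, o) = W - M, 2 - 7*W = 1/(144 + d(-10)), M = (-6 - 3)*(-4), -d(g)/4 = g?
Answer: -81646320/46001 ≈ -1774.9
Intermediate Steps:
d(g) = -4*g
M = 36 (M = -9*(-4) = 36)
W = 367/1288 (W = 2/7 - 1/(7*(144 - 4*(-10))) = 2/7 - 1/(7*(144 + 40)) = 2/7 - 1/7/184 = 2/7 - 1/7*1/184 = 2/7 - 1/1288 = 367/1288 ≈ 0.28494)
H(a, o) = -46001/1288 (H(a, o) = 367/1288 - 1*36 = 367/1288 - 36 = -46001/1288)
I = 63390 (I = 41690 + 21700 = 63390)
I/H(262, -240) = 63390/(-46001/1288) = 63390*(-1288/46001) = -81646320/46001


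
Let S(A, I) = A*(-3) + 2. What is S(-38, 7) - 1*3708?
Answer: -3592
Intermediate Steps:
S(A, I) = 2 - 3*A (S(A, I) = -3*A + 2 = 2 - 3*A)
S(-38, 7) - 1*3708 = (2 - 3*(-38)) - 1*3708 = (2 + 114) - 3708 = 116 - 3708 = -3592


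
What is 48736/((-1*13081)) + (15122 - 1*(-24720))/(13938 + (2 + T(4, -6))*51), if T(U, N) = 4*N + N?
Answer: -44257079/81821655 ≈ -0.54090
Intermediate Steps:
T(U, N) = 5*N
48736/((-1*13081)) + (15122 - 1*(-24720))/(13938 + (2 + T(4, -6))*51) = 48736/((-1*13081)) + (15122 - 1*(-24720))/(13938 + (2 + 5*(-6))*51) = 48736/(-13081) + (15122 + 24720)/(13938 + (2 - 30)*51) = 48736*(-1/13081) + 39842/(13938 - 28*51) = -48736/13081 + 39842/(13938 - 1428) = -48736/13081 + 39842/12510 = -48736/13081 + 39842*(1/12510) = -48736/13081 + 19921/6255 = -44257079/81821655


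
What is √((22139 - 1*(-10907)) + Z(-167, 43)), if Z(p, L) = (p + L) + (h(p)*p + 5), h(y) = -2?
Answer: √33261 ≈ 182.38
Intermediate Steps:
Z(p, L) = 5 + L - p (Z(p, L) = (p + L) + (-2*p + 5) = (L + p) + (5 - 2*p) = 5 + L - p)
√((22139 - 1*(-10907)) + Z(-167, 43)) = √((22139 - 1*(-10907)) + (5 + 43 - 1*(-167))) = √((22139 + 10907) + (5 + 43 + 167)) = √(33046 + 215) = √33261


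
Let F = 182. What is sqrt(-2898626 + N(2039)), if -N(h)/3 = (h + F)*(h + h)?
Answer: 2*I*sqrt(7517585) ≈ 5483.6*I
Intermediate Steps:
N(h) = -6*h*(182 + h) (N(h) = -3*(h + 182)*(h + h) = -3*(182 + h)*2*h = -6*h*(182 + h))
sqrt(-2898626 + N(2039)) = sqrt(-2898626 - 6*2039*(182 + 2039)) = sqrt(-2898626 - 6*2039*2221) = sqrt(-2898626 - 27171714) = sqrt(-30070340) = 2*I*sqrt(7517585)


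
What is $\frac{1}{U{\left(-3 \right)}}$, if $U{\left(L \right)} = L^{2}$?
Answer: $\frac{1}{9} \approx 0.11111$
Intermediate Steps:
$\frac{1}{U{\left(-3 \right)}} = \frac{1}{\left(-3\right)^{2}} = \frac{1}{9}$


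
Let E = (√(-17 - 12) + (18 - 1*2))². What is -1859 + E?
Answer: -1632 + 32*I*√29 ≈ -1632.0 + 172.33*I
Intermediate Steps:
E = (16 + I*√29)² (E = (√(-29) + (18 - 2))² = (I*√29 + 16)² = (16 + I*√29)² ≈ 227.0 + 172.33*I)
-1859 + E = -1859 + (16 + I*√29)²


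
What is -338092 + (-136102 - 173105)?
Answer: -647299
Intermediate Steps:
-338092 + (-136102 - 173105) = -338092 - 309207 = -647299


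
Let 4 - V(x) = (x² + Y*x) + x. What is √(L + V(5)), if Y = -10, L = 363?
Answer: 3*√43 ≈ 19.672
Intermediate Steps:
V(x) = 4 - x² + 9*x (V(x) = 4 - ((x² - 10*x) + x) = 4 - (x² - 9*x) = 4 + (-x² + 9*x) = 4 - x² + 9*x)
√(L + V(5)) = √(363 + (4 - 1*5² + 9*5)) = √(363 + (4 - 1*25 + 45)) = √(363 + (4 - 25 + 45)) = √(363 + 24) = √387 = 3*√43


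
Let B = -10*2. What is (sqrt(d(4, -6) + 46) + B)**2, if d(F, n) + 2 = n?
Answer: (20 - sqrt(38))**2 ≈ 191.42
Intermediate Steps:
d(F, n) = -2 + n
B = -20
(sqrt(d(4, -6) + 46) + B)**2 = (sqrt((-2 - 6) + 46) - 20)**2 = (sqrt(-8 + 46) - 20)**2 = (sqrt(38) - 20)**2 = (-20 + sqrt(38))**2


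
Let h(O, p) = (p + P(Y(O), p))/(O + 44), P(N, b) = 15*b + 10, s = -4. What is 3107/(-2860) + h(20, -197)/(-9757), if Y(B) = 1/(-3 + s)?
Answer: -1688089/1561120 ≈ -1.0813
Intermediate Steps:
Y(B) = -1/7 (Y(B) = 1/(-3 - 4) = 1/(-7) = -1/7)
P(N, b) = 10 + 15*b
h(O, p) = (10 + 16*p)/(44 + O) (h(O, p) = (p + (10 + 15*p))/(O + 44) = (10 + 16*p)/(44 + O))
3107/(-2860) + h(20, -197)/(-9757) = 3107/(-2860) + (2*(5 + 8*(-197))/(44 + 20))/(-9757) = 3107*(-1/2860) + (2*(5 - 1576)/64)*(-1/9757) = -239/220 + (2*(1/64)*(-1571))*(-1/9757) = -239/220 - 1571/32*(-1/9757) = -239/220 + 1571/312224 = -1688089/1561120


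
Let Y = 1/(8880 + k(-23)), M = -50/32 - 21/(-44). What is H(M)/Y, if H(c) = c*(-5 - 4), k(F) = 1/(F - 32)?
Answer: 839557881/9680 ≈ 86731.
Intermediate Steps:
k(F) = 1/(-32 + F)
M = -191/176 (M = -50*1/32 - 21*(-1/44) = -25/16 + 21/44 = -191/176 ≈ -1.0852)
H(c) = -9*c (H(c) = c*(-9) = -9*c)
Y = 55/488399 (Y = 1/(8880 + 1/(-32 - 23)) = 1/(8880 + 1/(-55)) = 1/(8880 - 1/55) = 1/(488399/55) = 55/488399 ≈ 0.00011261)
H(M)/Y = (-9*(-191/176))/(55/488399) = (1719/176)*(488399/55) = 839557881/9680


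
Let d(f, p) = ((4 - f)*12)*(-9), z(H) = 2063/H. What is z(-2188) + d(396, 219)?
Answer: 92629105/2188 ≈ 42335.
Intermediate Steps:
d(f, p) = -432 + 108*f (d(f, p) = (48 - 12*f)*(-9) = -432 + 108*f)
z(-2188) + d(396, 219) = 2063/(-2188) + (-432 + 108*396) = 2063*(-1/2188) + (-432 + 42768) = -2063/2188 + 42336 = 92629105/2188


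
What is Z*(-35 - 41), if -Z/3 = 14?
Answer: 3192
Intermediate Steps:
Z = -42 (Z = -3*14 = -42)
Z*(-35 - 41) = -42*(-35 - 41) = -42*(-76) = 3192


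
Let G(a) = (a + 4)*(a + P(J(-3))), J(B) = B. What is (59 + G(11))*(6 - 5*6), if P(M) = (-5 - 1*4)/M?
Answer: -6456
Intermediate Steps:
P(M) = -9/M (P(M) = (-5 - 4)/M = -9/M)
G(a) = (3 + a)*(4 + a) (G(a) = (a + 4)*(a - 9/(-3)) = (4 + a)*(a - 9*(-1/3)) = (4 + a)*(a + 3) = (4 + a)*(3 + a) = (3 + a)*(4 + a))
(59 + G(11))*(6 - 5*6) = (59 + (12 + 11**2 + 7*11))*(6 - 5*6) = (59 + (12 + 121 + 77))*(6 - 30) = (59 + 210)*(-24) = 269*(-24) = -6456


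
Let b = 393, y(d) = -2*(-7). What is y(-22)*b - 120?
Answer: 5382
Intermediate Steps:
y(d) = 14
y(-22)*b - 120 = 14*393 - 120 = 5502 - 120 = 5382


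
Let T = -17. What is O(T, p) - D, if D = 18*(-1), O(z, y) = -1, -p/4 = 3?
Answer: 17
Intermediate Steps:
p = -12 (p = -4*3 = -12)
D = -18
O(T, p) - D = -1 - 1*(-18) = -1 + 18 = 17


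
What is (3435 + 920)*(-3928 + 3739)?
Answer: -823095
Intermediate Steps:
(3435 + 920)*(-3928 + 3739) = 4355*(-189) = -823095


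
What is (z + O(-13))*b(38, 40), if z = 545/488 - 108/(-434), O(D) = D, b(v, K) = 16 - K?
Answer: 3696093/13237 ≈ 279.22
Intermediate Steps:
z = 144617/105896 (z = 545*(1/488) - 108*(-1/434) = 545/488 + 54/217 = 144617/105896 ≈ 1.3657)
(z + O(-13))*b(38, 40) = (144617/105896 - 13)*(16 - 1*40) = -1232031*(16 - 40)/105896 = -1232031/105896*(-24) = 3696093/13237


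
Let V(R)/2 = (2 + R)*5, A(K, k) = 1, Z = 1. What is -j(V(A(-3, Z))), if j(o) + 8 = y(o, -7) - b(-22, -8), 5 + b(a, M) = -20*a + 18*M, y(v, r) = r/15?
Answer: 4492/15 ≈ 299.47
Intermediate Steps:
y(v, r) = r/15 (y(v, r) = r*(1/15) = r/15)
b(a, M) = -5 - 20*a + 18*M (b(a, M) = -5 + (-20*a + 18*M) = -5 - 20*a + 18*M)
V(R) = 20 + 10*R (V(R) = 2*((2 + R)*5) = 2*(10 + 5*R) = 20 + 10*R)
j(o) = -4492/15 (j(o) = -8 + ((1/15)*(-7) - (-5 - 20*(-22) + 18*(-8))) = -8 + (-7/15 - (-5 + 440 - 144)) = -8 + (-7/15 - 1*291) = -8 + (-7/15 - 291) = -8 - 4372/15 = -4492/15)
-j(V(A(-3, Z))) = -1*(-4492/15) = 4492/15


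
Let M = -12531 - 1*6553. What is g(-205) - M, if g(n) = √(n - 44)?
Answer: 19084 + I*√249 ≈ 19084.0 + 15.78*I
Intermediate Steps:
g(n) = √(-44 + n)
M = -19084 (M = -12531 - 6553 = -19084)
g(-205) - M = √(-44 - 205) - 1*(-19084) = √(-249) + 19084 = I*√249 + 19084 = 19084 + I*√249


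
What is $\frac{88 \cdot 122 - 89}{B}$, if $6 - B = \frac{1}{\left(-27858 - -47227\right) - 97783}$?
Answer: $\frac{834873858}{470485} \approx 1774.5$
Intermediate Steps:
$B = \frac{470485}{78414}$ ($B = 6 - \frac{1}{\left(-27858 - -47227\right) - 97783} = 6 - \frac{1}{\left(-27858 + 47227\right) - 97783} = 6 - \frac{1}{19369 - 97783} = 6 - \frac{1}{-78414} = 6 - - \frac{1}{78414} = 6 + \frac{1}{78414} = \frac{470485}{78414} \approx 6.0$)
$\frac{88 \cdot 122 - 89}{B} = \frac{88 \cdot 122 - 89}{\frac{470485}{78414}} = \left(10736 - 89\right) \frac{78414}{470485} = 10647 \cdot \frac{78414}{470485} = \frac{834873858}{470485}$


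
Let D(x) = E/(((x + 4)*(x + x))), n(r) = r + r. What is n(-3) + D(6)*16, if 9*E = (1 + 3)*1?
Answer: -802/135 ≈ -5.9407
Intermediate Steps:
n(r) = 2*r
E = 4/9 (E = ((1 + 3)*1)/9 = (4*1)/9 = (⅑)*4 = 4/9 ≈ 0.44444)
D(x) = 2/(9*x*(4 + x)) (D(x) = 4/(9*(((x + 4)*(x + x)))) = 4/(9*(((4 + x)*(2*x)))) = 4/(9*((2*x*(4 + x)))) = 4*(1/(2*x*(4 + x)))/9 = 2/(9*x*(4 + x)))
n(-3) + D(6)*16 = 2*(-3) + ((2/9)/(6*(4 + 6)))*16 = -6 + ((2/9)*(⅙)/10)*16 = -6 + ((2/9)*(⅙)*(⅒))*16 = -6 + (1/270)*16 = -6 + 8/135 = -802/135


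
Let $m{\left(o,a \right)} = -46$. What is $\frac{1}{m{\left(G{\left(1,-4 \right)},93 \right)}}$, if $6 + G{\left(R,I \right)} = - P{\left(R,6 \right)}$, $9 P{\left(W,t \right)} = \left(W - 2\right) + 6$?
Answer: $- \frac{1}{46} \approx -0.021739$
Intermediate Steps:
$P{\left(W,t \right)} = \frac{4}{9} + \frac{W}{9}$ ($P{\left(W,t \right)} = \frac{\left(W - 2\right) + 6}{9} = \frac{\left(-2 + W\right) + 6}{9} = \frac{4 + W}{9} = \frac{4}{9} + \frac{W}{9}$)
$G{\left(R,I \right)} = - \frac{58}{9} - \frac{R}{9}$ ($G{\left(R,I \right)} = -6 - \left(\frac{4}{9} + \frac{R}{9}\right) = - \frac{58}{9} - \frac{R}{9}$)
$\frac{1}{m{\left(G{\left(1,-4 \right)},93 \right)}} = \frac{1}{-46} = - \frac{1}{46}$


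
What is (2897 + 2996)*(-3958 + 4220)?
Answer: 1543966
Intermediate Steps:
(2897 + 2996)*(-3958 + 4220) = 5893*262 = 1543966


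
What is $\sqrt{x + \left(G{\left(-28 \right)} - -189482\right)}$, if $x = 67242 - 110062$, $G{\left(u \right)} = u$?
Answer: $\sqrt{146634} \approx 382.93$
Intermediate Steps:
$x = -42820$
$\sqrt{x + \left(G{\left(-28 \right)} - -189482\right)} = \sqrt{-42820 - -189454} = \sqrt{-42820 + \left(-28 + 189482\right)} = \sqrt{-42820 + 189454} = \sqrt{146634}$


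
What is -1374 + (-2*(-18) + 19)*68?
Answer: 2366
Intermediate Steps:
-1374 + (-2*(-18) + 19)*68 = -1374 + (36 + 19)*68 = -1374 + 55*68 = -1374 + 3740 = 2366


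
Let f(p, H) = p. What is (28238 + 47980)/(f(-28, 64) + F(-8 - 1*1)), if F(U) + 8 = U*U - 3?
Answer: 12703/7 ≈ 1814.7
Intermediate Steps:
F(U) = -11 + U² (F(U) = -8 + (U*U - 3) = -8 + (U² - 3) = -8 + (-3 + U²) = -11 + U²)
(28238 + 47980)/(f(-28, 64) + F(-8 - 1*1)) = (28238 + 47980)/(-28 + (-11 + (-8 - 1*1)²)) = 76218/(-28 + (-11 + (-8 - 1)²)) = 76218/(-28 + (-11 + (-9)²)) = 76218/(-28 + (-11 + 81)) = 76218/(-28 + 70) = 76218/42 = 76218*(1/42) = 12703/7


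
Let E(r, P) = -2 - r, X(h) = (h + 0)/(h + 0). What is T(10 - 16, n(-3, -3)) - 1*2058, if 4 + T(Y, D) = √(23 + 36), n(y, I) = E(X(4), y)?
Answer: -2062 + √59 ≈ -2054.3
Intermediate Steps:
X(h) = 1 (X(h) = h/h = 1)
n(y, I) = -3 (n(y, I) = -2 - 1*1 = -2 - 1 = -3)
T(Y, D) = -4 + √59 (T(Y, D) = -4 + √(23 + 36) = -4 + √59)
T(10 - 16, n(-3, -3)) - 1*2058 = (-4 + √59) - 1*2058 = (-4 + √59) - 2058 = -2062 + √59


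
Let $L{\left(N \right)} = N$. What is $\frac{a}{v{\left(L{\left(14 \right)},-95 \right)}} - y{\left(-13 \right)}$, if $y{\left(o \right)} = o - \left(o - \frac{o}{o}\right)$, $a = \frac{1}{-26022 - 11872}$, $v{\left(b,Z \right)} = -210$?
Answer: $- \frac{7957739}{7957740} \approx -1.0$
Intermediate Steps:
$a = - \frac{1}{37894}$ ($a = \frac{1}{-37894} = - \frac{1}{37894} \approx -2.6389 \cdot 10^{-5}$)
$y{\left(o \right)} = 1$ ($y{\left(o \right)} = o - \left(-1 + o\right) = 1$)
$\frac{a}{v{\left(L{\left(14 \right)},-95 \right)}} - y{\left(-13 \right)} = - \frac{1}{37894 \left(-210\right)} - 1 = \left(- \frac{1}{37894}\right) \left(- \frac{1}{210}\right) - 1 = \frac{1}{7957740} - 1 = - \frac{7957739}{7957740}$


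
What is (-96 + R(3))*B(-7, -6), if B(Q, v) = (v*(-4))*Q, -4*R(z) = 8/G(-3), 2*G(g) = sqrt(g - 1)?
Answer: 16128 - 336*I ≈ 16128.0 - 336.0*I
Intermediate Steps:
G(g) = sqrt(-1 + g)/2 (G(g) = sqrt(g - 1)/2 = sqrt(-1 + g)/2)
R(z) = 2*I (R(z) = -2/(sqrt(-1 - 3)/2) = -2/(sqrt(-4)/2) = -2/((2*I)/2) = -2/I = -2*(-I) = -(-2)*I = 2*I)
B(Q, v) = -4*Q*v (B(Q, v) = (-4*v)*Q = -4*Q*v)
(-96 + R(3))*B(-7, -6) = (-96 + 2*I)*(-4*(-7)*(-6)) = (-96 + 2*I)*(-168) = 16128 - 336*I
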